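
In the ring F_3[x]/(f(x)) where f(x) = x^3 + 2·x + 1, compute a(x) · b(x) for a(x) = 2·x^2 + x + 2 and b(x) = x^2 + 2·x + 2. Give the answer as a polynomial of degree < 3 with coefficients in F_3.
a · b ≡ x^2 + 2 (mod f(x))

Multiply as integer polynomials: a · b = 2·x^4 + 5·x^3 + 8·x^2 + 6·x + 4. Reducing coefficients mod 3: a · b ≡ 2·x^4 + 2·x^3 + 2·x^2 + 1. Now divide by f(x) = x^3 + 2·x + 1 in F_3[x], eliminating the leading term at each step:
  leading term 2·x^4: subtract (2·x)·f(x) = 2·x^4 + x^2 + 2·x, leaving 2·x^3 + x^2 + x + 1 (coefficients mod 3)
  leading term 2·x^3: subtract (2)·f(x) = 2·x^3 + x + 2, leaving x^2 + 2 (coefficients mod 3)
The degree is now < 3, so this is the remainder. Hence a · b ≡ x^2 + 2 in F_3[x]/(f).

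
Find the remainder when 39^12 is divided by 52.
Use repeated squaring. Binary(12) = 1100. Walk through the bits of the exponent 12 left-to-right: at each bit after the leading one, square the running value, then multiply by 39 if the bit is 1 (always reducing mod 52):
  bit 1 = 1 (leading): start with 39.
  bit 2 = 1: square 39^2 = 1521 ≡ 13; bit is 1, so multiply 13·39 = 507 ≡ 39 (mod 52).
  bit 3 = 0: square 39^2 = 1521 ≡ 13 (mod 52).
  bit 4 = 0: square 13^2 = 169 ≡ 13 (mod 52).
Final value: 39^12 ≡ 13 (mod 52).

Final answer: 13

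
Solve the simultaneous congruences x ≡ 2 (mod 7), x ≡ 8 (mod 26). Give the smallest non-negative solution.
x ≡ 86 (mod 182); the representative in [0, 182) is 86

The moduli 7, 26 are pairwise coprime, so by the CRT there is a unique solution mod 7·26 = 182.
Solve by successive substitution. Start with x ≡ 2 (mod 7).
  Combine with x ≡ 8 (mod 26): write x = 2 + 7·t and require 2 + 7·t ≡ 8 (mod 26), i.e. 7·t ≡ 8 − 2 ≡ 6 (mod 26). Since 7^(−1) ≡ 15 (mod 26), t ≡ 15·6 ≡ 12 (mod 26). So x ≡ 2 + 7·12 = 86 (mod 182).
Unique solution in [0, 182): x = 86.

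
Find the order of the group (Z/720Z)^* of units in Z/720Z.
(Z/720Z)^* consists of the classes a with gcd(a, 720) = 1, so its order is φ(720). φ is multiplicative, with φ(p^e) = p^e − p^(e−1). Factorise 720 = 2^4 · 3^2 · 5. Then
  φ(720) = (2^4 − 2^3) · (3^2 − 3^1) · (5 − 1) = 8 · 6 · 4 = 192.
Thus |(Z/720Z)^*| = 192.

Final answer: |(Z/720Z)^*| = 192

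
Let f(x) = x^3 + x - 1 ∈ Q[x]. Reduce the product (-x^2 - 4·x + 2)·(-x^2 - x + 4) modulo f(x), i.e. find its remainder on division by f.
First multiply in Q[x] without reducing: a · b = x^4 + 5·x^3 - 2·x^2 - 18·x + 8. Now divide by f(x) = x^3 + x - 1, eliminating the leading term at each step:
  leading term x^4: subtract (x)·f(x) = x^4 + x^2 - x, leaving 5·x^3 - 3·x^2 - 17·x + 8
  leading term 5·x^3: subtract (5)·f(x) = 5·x^3 + 5·x - 5, leaving -3·x^2 - 22·x + 13
The degree is now < 3, so this is the remainder. Hence a · b ≡ -3·x^2 - 22·x + 13 in Q[x]/(f).

Final answer: a · b ≡ -3·x^2 - 22·x + 13 (mod f(x))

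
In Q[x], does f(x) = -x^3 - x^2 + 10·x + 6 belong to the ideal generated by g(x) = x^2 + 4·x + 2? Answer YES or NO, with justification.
YES

In Q[x] the ideal (g) consists of all multiples of g, so f ∈ (g) iff g | f, i.e. iff the remainder of f on division by g is 0. Divide f by g (g is monic, so eliminate the leading term of the running remainder at each step):
  leading term -x^3: subtract (-x)·g(x) = -x^3 - 4·x^2 - 2·x, leaving 3·x^2 + 12·x + 6
  leading term 3·x^2: subtract (3)·g(x) = 3·x^2 + 12·x + 6, leaving 0
The remainder is 0, so f(x) = g(x) · h(x) with h(x) = 3 - x. Hence g | f, i.e. f ∈ (g).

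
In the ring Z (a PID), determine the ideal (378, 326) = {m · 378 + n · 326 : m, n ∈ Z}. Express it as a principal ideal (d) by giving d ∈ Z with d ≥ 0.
(378, 326) = (2); d = 2

In the PID Z, (a, b) is generated by gcd(a, b). Compute gcd(378, 326) with the extended Euclidean algorithm, tracking rows (r, s, t) with s·378 + t·326 = r:
  row A: (378, 1, 0)   [1·378 + 0·326 = 378]
  row B: (326, 0, 1)   [0·378 + 1·326 = 326]
  378 = 1·326 + 52   → row C = row A − 1·row B = (52, 1, −1)   [check: 1·378 − 1·326 = 52]
  326 = 6·52 + 14   → row D = row B − 6·row C = (14, −6, 7)   [check: −6·378 + 7·326 = 14]
  52 = 3·14 + 10   → row E = row C − 3·row D = (10, 19, −22)   [check: 19·378 − 22·326 = 10]
  14 = 1·10 + 4   → row F = row D − 1·row E = (4, −25, 29)   [check: −25·378 + 29·326 = 4]
  10 = 2·4 + 2   → row G = row E − 2·row F = (2, 69, −80)   [check: 69·378 − 80·326 = 2]
  4 = 2·2 + 0   → remainder 0, stop. gcd = 2 (last nonzero row G).
So gcd(378, 326) = 2, with Bézout identity 69·378 − 80·326 = 2. Containment (⊇): the Bézout identity exhibits 2 as an element of (378, 326), giving (2) ⊆ (378, 326). Containment (⊆): since 2 | 378 and 2 | 326 (378 = 2·189, 326 = 2·163), every Z-linear combination of 378 and 326 is divisible by 2, so (378, 326) ⊆ (2). Therefore (378, 326) = (2), d = 2.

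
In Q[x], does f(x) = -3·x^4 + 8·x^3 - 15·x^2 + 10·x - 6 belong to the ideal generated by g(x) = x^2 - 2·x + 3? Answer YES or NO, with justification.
YES

In Q[x] the ideal (g) consists of all multiples of g, so f ∈ (g) iff g | f, i.e. iff the remainder of f on division by g is 0. Divide f by g (g is monic, so eliminate the leading term of the running remainder at each step):
  leading term -3·x^4: subtract (-3·x^2)·g(x) = -3·x^4 + 6·x^3 - 9·x^2, leaving 2·x^3 - 6·x^2 + 10·x - 6
  leading term 2·x^3: subtract (2·x)·g(x) = 2·x^3 - 4·x^2 + 6·x, leaving -2·x^2 + 4·x - 6
  leading term -2·x^2: subtract (-2)·g(x) = -2·x^2 + 4·x - 6, leaving 0
The remainder is 0, so f(x) = g(x) · h(x) with h(x) = -3·x^2 + 2·x - 2. Hence g | f, i.e. f ∈ (g).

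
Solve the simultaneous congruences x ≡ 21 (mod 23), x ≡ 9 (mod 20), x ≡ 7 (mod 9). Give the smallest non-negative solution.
The moduli 23, 20, 9 are pairwise coprime, so by the CRT there is a unique solution mod 23·20·9 = 4140.
Solve by successive substitution. Start with x ≡ 21 (mod 23).
  Combine with x ≡ 9 (mod 20): write x = 21 + 23·t and require 21 + 23·t ≡ 9 (mod 20), i.e. 23·t ≡ 9 − 21 ≡ 8 (mod 20). Since 23^(−1) ≡ 7 (mod 20) (23 ≡ 3 (mod 20)), t ≡ 7·8 ≡ 16 (mod 20). So x ≡ 21 + 23·16 = 389 (mod 460).
  Combine with x ≡ 7 (mod 9): write x = 389 + 460·t and require 389 + 460·t ≡ 7 (mod 9), i.e. 460·t ≡ 7 − 389 ≡ 5 (mod 9). Since 460^(−1) ≡ 1 (mod 9) (460 ≡ 1 (mod 9)), t ≡ 1·5 ≡ 5 (mod 9). So x ≡ 389 + 460·5 = 2689 (mod 4140).
Unique solution in [0, 4140): x = 2689.

Final answer: x ≡ 2689 (mod 4140); the representative in [0, 4140) is 2689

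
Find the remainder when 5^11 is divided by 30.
Use repeated squaring. Binary(11) = 1011. Walk through the bits of the exponent 11 left-to-right: at each bit after the leading one, square the running value, then multiply by 5 if the bit is 1 (always reducing mod 30):
  bit 1 = 1 (leading): start with 5.
  bit 2 = 0: square 5^2 = 25 (mod 30).
  bit 3 = 1: square 25^2 = 625 ≡ 25; bit is 1, so multiply 25·5 = 125 ≡ 5 (mod 30).
  bit 4 = 1: square 5^2 = 25; bit is 1, so multiply 25·5 = 125 ≡ 5 (mod 30).
Final value: 5^11 ≡ 5 (mod 30).

Final answer: 5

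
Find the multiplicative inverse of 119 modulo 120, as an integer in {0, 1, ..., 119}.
119^(−1) ≡ 119 (mod 120)

Apply the extended Euclidean algorithm to (120, 119), tracking rows (r, s, t) with s·120 + t·119 = r. Each division r_prev = q·r_cur + r_new produces the new row as (previous row) − q·(current row):
  row A: (120, 1, 0)   [1·120 + 0·119 = 120]
  row B: (119, 0, 1)   [0·120 + 1·119 = 119]
  120 = 1·119 + 1   → row C = row A − 1·row B = (1, 1, −1)   [check: 1·120 − 1·119 = 1]
  119 = 119·1 + 0   → remainder 0, stop. gcd = 1 (last nonzero row C).
The gcd is 1, so 119 is invertible mod 120. The last nonzero row gives 1·120 − 1·119 = 1, so t = −1. So 119^(−1) ≡ −1 ≡ 119 (mod 120). Verify: 119 · 119 = 14161 ≡ 1 (mod 120). ✓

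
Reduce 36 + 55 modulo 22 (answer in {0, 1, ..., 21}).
Reduce the summands first: 36 ≡ 14, 55 ≡ 11 (mod 22), so 36 + 55 ≡ 14 + 11 (mod 22). 14 + 11 = 25; 25 = 1·22 + 3, so (36 + 55) mod 22 = 3.

Final answer: 3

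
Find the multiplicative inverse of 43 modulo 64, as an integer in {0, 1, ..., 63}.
Apply the extended Euclidean algorithm to (64, 43), tracking rows (r, s, t) with s·64 + t·43 = r. Each division r_prev = q·r_cur + r_new produces the new row as (previous row) − q·(current row):
  row A: (64, 1, 0)   [1·64 + 0·43 = 64]
  row B: (43, 0, 1)   [0·64 + 1·43 = 43]
  64 = 1·43 + 21   → row C = row A − 1·row B = (21, 1, −1)   [check: 1·64 − 1·43 = 21]
  43 = 2·21 + 1   → row D = row B − 2·row C = (1, −2, 3)   [check: −2·64 + 3·43 = 1]
  21 = 21·1 + 0   → remainder 0, stop. gcd = 1 (last nonzero row D).
The gcd is 1, so 43 is invertible mod 64. The last nonzero row gives −2·64 + 3·43 = 1, so t = 3. So 43^(−1) ≡ 3 (mod 64). Verify: 43 · 3 = 129 ≡ 1 (mod 64). ✓

Final answer: 43^(−1) ≡ 3 (mod 64)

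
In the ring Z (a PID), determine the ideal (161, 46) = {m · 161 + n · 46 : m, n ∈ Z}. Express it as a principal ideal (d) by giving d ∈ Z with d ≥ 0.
In the PID Z, (a, b) is generated by gcd(a, b). Compute gcd(161, 46) with the extended Euclidean algorithm, tracking rows (r, s, t) with s·161 + t·46 = r:
  row A: (161, 1, 0)   [1·161 + 0·46 = 161]
  row B: (46, 0, 1)   [0·161 + 1·46 = 46]
  161 = 3·46 + 23   → row C = row A − 3·row B = (23, 1, −3)   [check: 1·161 − 3·46 = 23]
  46 = 2·23 + 0   → remainder 0, stop. gcd = 23 (last nonzero row C).
So gcd(161, 46) = 23, with Bézout identity 1·161 − 3·46 = 23. Containment (⊇): the Bézout identity exhibits 23 as an element of (161, 46), giving (23) ⊆ (161, 46). Containment (⊆): since 23 | 161 and 23 | 46 (161 = 23·7, 46 = 23·2), every Z-linear combination of 161 and 46 is divisible by 23, so (161, 46) ⊆ (23). Therefore (161, 46) = (23), d = 23.

Final answer: (161, 46) = (23); d = 23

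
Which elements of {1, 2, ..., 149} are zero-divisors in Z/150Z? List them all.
nonzero zero-divisors of Z/150Z = {2, 3, 4, 5, 6, 8, 9, 10, 12, 14, 15, 16, 18, 20, 21, 22, 24, 25, 26, 27, 28, 30, 32, 33, 34, 35, 36, 38, 39, 40, 42, 44, 45, 46, 48, 50, 51, 52, 54, 55, 56, 57, 58, 60, 62, 63, 64, 65, 66, 68, 69, 70, 72, 74, 75, 76, 78, 80, 81, 82, 84, 85, 86, 87, 88, 90, 92, 93, 94, 95, 96, 98, 99, 100, 102, 104, 105, 106, 108, 110, 111, 112, 114, 115, 116, 117, 118, 120, 122, 123, 124, 125, 126, 128, 129, 130, 132, 134, 135, 136, 138, 140, 141, 142, 144, 145, 146, 147, 148}

An element a ∈ Z/150Z (with a ≠ 0) is a zero-divisor iff gcd(a, 150) > 1 (because a is a unit precisely when gcd(a, n) = 1, and in Z/nZ every nonzero, non-unit element is a zero-divisor). Scan a = 1, ..., 149 and keep those with gcd(a, 150) > 1:
  gcd(2, 150) = 2, gcd(3, 150) = 3, gcd(4, 150) = 2, gcd(5, 150) = 5, gcd(6, 150) = 6, gcd(8, 150) = 2, gcd(9, 150) = 3, gcd(10, 150) = 10, gcd(12, 150) = 6, gcd(14, 150) = 2, gcd(15, 150) = 15, gcd(16, 150) = 2, gcd(18, 150) = 6, gcd(20, 150) = 10, gcd(21, 150) = 3, gcd(22, 150) = 2, gcd(24, 150) = 6, gcd(25, 150) = 25, gcd(26, 150) = 2, gcd(27, 150) = 3, gcd(28, 150) = 2, gcd(30, 150) = 30, gcd(32, 150) = 2, gcd(33, 150) = 3, gcd(34, 150) = 2, gcd(35, 150) = 5, gcd(36, 150) = 6, gcd(38, 150) = 2, gcd(39, 150) = 3, gcd(40, 150) = 10, gcd(42, 150) = 6, gcd(44, 150) = 2, gcd(45, 150) = 15, gcd(46, 150) = 2, gcd(48, 150) = 6, gcd(50, 150) = 50, gcd(51, 150) = 3, gcd(52, 150) = 2, gcd(54, 150) = 6, gcd(55, 150) = 5, gcd(56, 150) = 2, gcd(57, 150) = 3, gcd(58, 150) = 2, gcd(60, 150) = 30, gcd(62, 150) = 2, gcd(63, 150) = 3, gcd(64, 150) = 2, gcd(65, 150) = 5, gcd(66, 150) = 6, gcd(68, 150) = 2, gcd(69, 150) = 3, gcd(70, 150) = 10, gcd(72, 150) = 6, gcd(74, 150) = 2, gcd(75, 150) = 75, gcd(76, 150) = 2, gcd(78, 150) = 6, gcd(80, 150) = 10, gcd(81, 150) = 3, gcd(82, 150) = 2, gcd(84, 150) = 6, gcd(85, 150) = 5, gcd(86, 150) = 2, gcd(87, 150) = 3, gcd(88, 150) = 2, gcd(90, 150) = 30, gcd(92, 150) = 2, gcd(93, 150) = 3, gcd(94, 150) = 2, gcd(95, 150) = 5, gcd(96, 150) = 6, gcd(98, 150) = 2, gcd(99, 150) = 3, gcd(100, 150) = 50, gcd(102, 150) = 6, gcd(104, 150) = 2, gcd(105, 150) = 15, gcd(106, 150) = 2, gcd(108, 150) = 6, gcd(110, 150) = 10, gcd(111, 150) = 3, gcd(112, 150) = 2, gcd(114, 150) = 6, gcd(115, 150) = 5, gcd(116, 150) = 2, gcd(117, 150) = 3, gcd(118, 150) = 2, gcd(120, 150) = 30, gcd(122, 150) = 2, gcd(123, 150) = 3, gcd(124, 150) = 2, gcd(125, 150) = 25, gcd(126, 150) = 6, gcd(128, 150) = 2, gcd(129, 150) = 3, gcd(130, 150) = 10, gcd(132, 150) = 6, gcd(134, 150) = 2, gcd(135, 150) = 15, gcd(136, 150) = 2, gcd(138, 150) = 6, gcd(140, 150) = 10, gcd(141, 150) = 3, gcd(142, 150) = 2, gcd(144, 150) = 6, gcd(145, 150) = 5, gcd(146, 150) = 2, gcd(147, 150) = 3, gcd(148, 150) = 2.
All other a ∈ {1, ..., 149} have gcd(a, 150) = 1 and are units. So the nonzero zero-divisors are exactly the 109 values of a appearing in this scan.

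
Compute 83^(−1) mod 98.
83^(−1) ≡ 13 (mod 98)

Apply the extended Euclidean algorithm to (98, 83), tracking rows (r, s, t) with s·98 + t·83 = r. Each division r_prev = q·r_cur + r_new produces the new row as (previous row) − q·(current row):
  row A: (98, 1, 0)   [1·98 + 0·83 = 98]
  row B: (83, 0, 1)   [0·98 + 1·83 = 83]
  98 = 1·83 + 15   → row C = row A − 1·row B = (15, 1, −1)   [check: 1·98 − 1·83 = 15]
  83 = 5·15 + 8   → row D = row B − 5·row C = (8, −5, 6)   [check: −5·98 + 6·83 = 8]
  15 = 1·8 + 7   → row E = row C − 1·row D = (7, 6, −7)   [check: 6·98 − 7·83 = 7]
  8 = 1·7 + 1   → row F = row D − 1·row E = (1, −11, 13)   [check: −11·98 + 13·83 = 1]
  7 = 7·1 + 0   → remainder 0, stop. gcd = 1 (last nonzero row F).
The gcd is 1, so 83 is invertible mod 98. The last nonzero row gives −11·98 + 13·83 = 1, so t = 13. So 83^(−1) ≡ 13 (mod 98). Verify: 83 · 13 = 1079 ≡ 1 (mod 98). ✓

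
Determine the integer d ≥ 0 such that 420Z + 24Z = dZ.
(420, 24) = (12); d = 12

In the PID Z, (a, b) is generated by gcd(a, b). Compute gcd(420, 24) with the extended Euclidean algorithm, tracking rows (r, s, t) with s·420 + t·24 = r:
  row A: (420, 1, 0)   [1·420 + 0·24 = 420]
  row B: (24, 0, 1)   [0·420 + 1·24 = 24]
  420 = 17·24 + 12   → row C = row A − 17·row B = (12, 1, −17)   [check: 1·420 − 17·24 = 12]
  24 = 2·12 + 0   → remainder 0, stop. gcd = 12 (last nonzero row C).
So gcd(420, 24) = 12, with Bézout identity 1·420 − 17·24 = 12. Containment (⊇): the Bézout identity exhibits 12 as an element of (420, 24), giving (12) ⊆ (420, 24). Containment (⊆): since 12 | 420 and 12 | 24 (420 = 12·35, 24 = 12·2), every Z-linear combination of 420 and 24 is divisible by 12, so (420, 24) ⊆ (12). Therefore (420, 24) = (12), d = 12.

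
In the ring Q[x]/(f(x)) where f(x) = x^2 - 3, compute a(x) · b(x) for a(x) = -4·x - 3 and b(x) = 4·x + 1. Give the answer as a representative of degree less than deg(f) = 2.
a · b ≡ -16·x - 51 (mod f(x))

First multiply in Q[x] without reducing: a · b = -16·x^2 - 16·x - 3. Now divide by f(x) = x^2 - 3, eliminating the leading term at each step:
  leading term -16·x^2: subtract (-16)·f(x) = 48 - 16·x^2, leaving -16·x - 51
The degree is now < 2, so this is the remainder. Hence a · b ≡ -16·x - 51 in Q[x]/(f).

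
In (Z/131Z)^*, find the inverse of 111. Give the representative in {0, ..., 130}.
Apply the extended Euclidean algorithm to (131, 111), tracking rows (r, s, t) with s·131 + t·111 = r. Each division r_prev = q·r_cur + r_new produces the new row as (previous row) − q·(current row):
  row A: (131, 1, 0)   [1·131 + 0·111 = 131]
  row B: (111, 0, 1)   [0·131 + 1·111 = 111]
  131 = 1·111 + 20   → row C = row A − 1·row B = (20, 1, −1)   [check: 1·131 − 1·111 = 20]
  111 = 5·20 + 11   → row D = row B − 5·row C = (11, −5, 6)   [check: −5·131 + 6·111 = 11]
  20 = 1·11 + 9   → row E = row C − 1·row D = (9, 6, −7)   [check: 6·131 − 7·111 = 9]
  11 = 1·9 + 2   → row F = row D − 1·row E = (2, −11, 13)   [check: −11·131 + 13·111 = 2]
  9 = 4·2 + 1   → row G = row E − 4·row F = (1, 50, −59)   [check: 50·131 − 59·111 = 1]
  2 = 2·1 + 0   → remainder 0, stop. gcd = 1 (last nonzero row G).
The gcd is 1, so 111 is invertible mod 131. The last nonzero row gives 50·131 − 59·111 = 1, so t = −59. So 111^(−1) ≡ −59 ≡ 72 (mod 131). Verify: 111 · 72 = 7992 ≡ 1 (mod 131). ✓

Final answer: 111^(−1) ≡ 72 (mod 131)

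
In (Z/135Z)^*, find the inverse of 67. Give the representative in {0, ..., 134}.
Apply the extended Euclidean algorithm to (135, 67), tracking rows (r, s, t) with s·135 + t·67 = r. Each division r_prev = q·r_cur + r_new produces the new row as (previous row) − q·(current row):
  row A: (135, 1, 0)   [1·135 + 0·67 = 135]
  row B: (67, 0, 1)   [0·135 + 1·67 = 67]
  135 = 2·67 + 1   → row C = row A − 2·row B = (1, 1, −2)   [check: 1·135 − 2·67 = 1]
  67 = 67·1 + 0   → remainder 0, stop. gcd = 1 (last nonzero row C).
The gcd is 1, so 67 is invertible mod 135. The last nonzero row gives 1·135 − 2·67 = 1, so t = −2. So 67^(−1) ≡ −2 ≡ 133 (mod 135). Verify: 67 · 133 = 8911 ≡ 1 (mod 135). ✓

Final answer: 67^(−1) ≡ 133 (mod 135)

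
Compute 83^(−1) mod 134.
Apply the extended Euclidean algorithm to (134, 83), tracking rows (r, s, t) with s·134 + t·83 = r. Each division r_prev = q·r_cur + r_new produces the new row as (previous row) − q·(current row):
  row A: (134, 1, 0)   [1·134 + 0·83 = 134]
  row B: (83, 0, 1)   [0·134 + 1·83 = 83]
  134 = 1·83 + 51   → row C = row A − 1·row B = (51, 1, −1)   [check: 1·134 − 1·83 = 51]
  83 = 1·51 + 32   → row D = row B − 1·row C = (32, −1, 2)   [check: −1·134 + 2·83 = 32]
  51 = 1·32 + 19   → row E = row C − 1·row D = (19, 2, −3)   [check: 2·134 − 3·83 = 19]
  32 = 1·19 + 13   → row F = row D − 1·row E = (13, −3, 5)   [check: −3·134 + 5·83 = 13]
  19 = 1·13 + 6   → row G = row E − 1·row F = (6, 5, −8)   [check: 5·134 − 8·83 = 6]
  13 = 2·6 + 1   → row H = row F − 2·row G = (1, −13, 21)   [check: −13·134 + 21·83 = 1]
  6 = 6·1 + 0   → remainder 0, stop. gcd = 1 (last nonzero row H).
The gcd is 1, so 83 is invertible mod 134. The last nonzero row gives −13·134 + 21·83 = 1, so t = 21. So 83^(−1) ≡ 21 (mod 134). Verify: 83 · 21 = 1743 ≡ 1 (mod 134). ✓

Final answer: 83^(−1) ≡ 21 (mod 134)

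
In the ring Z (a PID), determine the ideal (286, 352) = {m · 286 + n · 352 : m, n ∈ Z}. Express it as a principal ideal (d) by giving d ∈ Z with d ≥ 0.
In the PID Z, (a, b) is generated by gcd(a, b). Compute gcd(352, 286) with the extended Euclidean algorithm, tracking rows (r, s, t) with s·352 + t·286 = r:
  row A: (352, 1, 0)   [1·352 + 0·286 = 352]
  row B: (286, 0, 1)   [0·352 + 1·286 = 286]
  352 = 1·286 + 66   → row C = row A − 1·row B = (66, 1, −1)   [check: 1·352 − 1·286 = 66]
  286 = 4·66 + 22   → row D = row B − 4·row C = (22, −4, 5)   [check: −4·352 + 5·286 = 22]
  66 = 3·22 + 0   → remainder 0, stop. gcd = 22 (last nonzero row D).
So gcd(286, 352) = 22, with Bézout identity −4·352 + 5·286 = 22. Containment (⊇): the Bézout identity exhibits 22 as an element of (286, 352), giving (22) ⊆ (286, 352). Containment (⊆): since 22 | 286 and 22 | 352 (286 = 22·13, 352 = 22·16), every Z-linear combination of 286 and 352 is divisible by 22, so (286, 352) ⊆ (22). Therefore (286, 352) = (22), d = 22.

Final answer: (286, 352) = (22); d = 22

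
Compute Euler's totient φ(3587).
φ is multiplicative, with φ(p^e) = p^e − p^(e−1). Factorise 3587 = 17 · 211. Then
  φ(3587) = (17 − 1) · (211 − 1) = 16 · 210 = 3360.

Final answer: φ(3587) = 3360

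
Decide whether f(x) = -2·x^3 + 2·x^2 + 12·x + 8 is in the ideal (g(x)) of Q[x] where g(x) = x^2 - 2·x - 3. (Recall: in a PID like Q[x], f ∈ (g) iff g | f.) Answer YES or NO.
NO

In Q[x] the ideal (g) consists of all multiples of g, so f ∈ (g) iff g | f, i.e. iff the remainder of f on division by g is 0. Divide f by g (g is monic, so eliminate the leading term of the running remainder at each step):
  leading term -2·x^3: subtract (-2·x)·g(x) = -2·x^3 + 4·x^2 + 6·x, leaving -2·x^2 + 6·x + 8
  leading term -2·x^2: subtract (-2)·g(x) = -2·x^2 + 4·x + 6, leaving 2·x + 2
The remainder r(x) = 2·x + 2 ≠ 0 (and deg r < deg g), so g ∤ f, i.e. f ∉ (g).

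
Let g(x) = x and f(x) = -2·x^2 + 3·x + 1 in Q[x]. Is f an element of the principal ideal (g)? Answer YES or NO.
In Q[x] the ideal (g) consists of all multiples of g, so f ∈ (g) iff g | f, i.e. iff the remainder of f on division by g is 0. Divide f by g (g is monic, so eliminate the leading term of the running remainder at each step):
  leading term -2·x^2: subtract (-2·x)·g(x) = -2·x^2, leaving 3·x + 1
  leading term 3·x: subtract (3)·g(x) = 3·x, leaving 1
The remainder r(x) = 1 ≠ 0 (and deg r < deg g), so g ∤ f, i.e. f ∉ (g).

Final answer: NO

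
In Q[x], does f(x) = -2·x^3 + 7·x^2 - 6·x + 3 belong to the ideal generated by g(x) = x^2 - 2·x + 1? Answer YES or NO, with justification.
In Q[x] the ideal (g) consists of all multiples of g, so f ∈ (g) iff g | f, i.e. iff the remainder of f on division by g is 0. Divide f by g (g is monic, so eliminate the leading term of the running remainder at each step):
  leading term -2·x^3: subtract (-2·x)·g(x) = -2·x^3 + 4·x^2 - 2·x, leaving 3·x^2 - 4·x + 3
  leading term 3·x^2: subtract (3)·g(x) = 3·x^2 - 6·x + 3, leaving 2·x
The remainder r(x) = 2·x ≠ 0 (and deg r < deg g), so g ∤ f, i.e. f ∉ (g).

Final answer: NO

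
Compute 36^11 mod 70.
36

Use repeated squaring. Binary(11) = 1011. Walk through the bits of the exponent 11 left-to-right: at each bit after the leading one, square the running value, then multiply by 36 if the bit is 1 (always reducing mod 70):
  bit 1 = 1 (leading): start with 36.
  bit 2 = 0: square 36^2 = 1296 ≡ 36 (mod 70).
  bit 3 = 1: square 36^2 = 1296 ≡ 36; bit is 1, so multiply 36·36 = 1296 ≡ 36 (mod 70).
  bit 4 = 1: square 36^2 = 1296 ≡ 36; bit is 1, so multiply 36·36 = 1296 ≡ 36 (mod 70).
Final value: 36^11 ≡ 36 (mod 70).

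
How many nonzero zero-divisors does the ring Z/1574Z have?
In Z/1574Z each nonzero element is either a unit (gcd with 1574 is 1) or a zero-divisor (gcd > 1). The number of units is φ(1574): factorise 1574 = 2 · 787, so φ(1574) = (2 − 1) · (787 − 1) = 1 · 786 = 786. The nonzero elements number 1574 − 1 = 1573. Hence the nonzero zero-divisors number 1573 − 786 = 787.

Final answer: Z/1574Z has 787 nonzero zero-divisors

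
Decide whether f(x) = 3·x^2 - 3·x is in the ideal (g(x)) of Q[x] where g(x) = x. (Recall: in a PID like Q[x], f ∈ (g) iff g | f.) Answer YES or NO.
In Q[x] the ideal (g) consists of all multiples of g, so f ∈ (g) iff g | f, i.e. iff the remainder of f on division by g is 0. Divide f by g (g is monic, so eliminate the leading term of the running remainder at each step):
  leading term 3·x^2: subtract (3·x)·g(x) = 3·x^2, leaving -3·x
  leading term -3·x: subtract (-3)·g(x) = -3·x, leaving 0
The remainder is 0, so f(x) = g(x) · h(x) with h(x) = 3·x - 3. Hence g | f, i.e. f ∈ (g).

Final answer: YES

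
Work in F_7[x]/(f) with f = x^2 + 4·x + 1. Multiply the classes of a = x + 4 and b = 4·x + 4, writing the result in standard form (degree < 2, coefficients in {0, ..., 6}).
Multiply as integer polynomials: a · b = 4·x^2 + 20·x + 16. Reducing coefficients mod 7: a · b ≡ 4·x^2 + 6·x + 2. Now divide by f(x) = x^2 + 4·x + 1 in F_7[x], eliminating the leading term at each step:
  leading term 4·x^2: subtract (4)·f(x) = 4·x^2 + 2·x + 4, leaving 4·x + 5 (coefficients mod 7)
The degree is now < 2, so this is the remainder. Hence a · b ≡ 4·x + 5 in F_7[x]/(f).

Final answer: a · b ≡ 4·x + 5 (mod f(x))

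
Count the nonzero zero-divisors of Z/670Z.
Z/670Z has 405 nonzero zero-divisors

In Z/670Z each nonzero element is either a unit (gcd with 670 is 1) or a zero-divisor (gcd > 1). The number of units is φ(670): factorise 670 = 2 · 5 · 67, so φ(670) = (2 − 1) · (5 − 1) · (67 − 1) = 1 · 4 · 66 = 264. The nonzero elements number 670 − 1 = 669. Hence the nonzero zero-divisors number 669 − 264 = 405.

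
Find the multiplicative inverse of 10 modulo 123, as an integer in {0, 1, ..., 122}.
Apply the extended Euclidean algorithm to (123, 10), tracking rows (r, s, t) with s·123 + t·10 = r. Each division r_prev = q·r_cur + r_new produces the new row as (previous row) − q·(current row):
  row A: (123, 1, 0)   [1·123 + 0·10 = 123]
  row B: (10, 0, 1)   [0·123 + 1·10 = 10]
  123 = 12·10 + 3   → row C = row A − 12·row B = (3, 1, −12)   [check: 1·123 − 12·10 = 3]
  10 = 3·3 + 1   → row D = row B − 3·row C = (1, −3, 37)   [check: −3·123 + 37·10 = 1]
  3 = 3·1 + 0   → remainder 0, stop. gcd = 1 (last nonzero row D).
The gcd is 1, so 10 is invertible mod 123. The last nonzero row gives −3·123 + 37·10 = 1, so t = 37. So 10^(−1) ≡ 37 (mod 123). Verify: 10 · 37 = 370 ≡ 1 (mod 123). ✓

Final answer: 10^(−1) ≡ 37 (mod 123)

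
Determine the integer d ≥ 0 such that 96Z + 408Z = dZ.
(96, 408) = (24); d = 24

In the PID Z, (a, b) is generated by gcd(a, b). Compute gcd(408, 96) with the extended Euclidean algorithm, tracking rows (r, s, t) with s·408 + t·96 = r:
  row A: (408, 1, 0)   [1·408 + 0·96 = 408]
  row B: (96, 0, 1)   [0·408 + 1·96 = 96]
  408 = 4·96 + 24   → row C = row A − 4·row B = (24, 1, −4)   [check: 1·408 − 4·96 = 24]
  96 = 4·24 + 0   → remainder 0, stop. gcd = 24 (last nonzero row C).
So gcd(96, 408) = 24, with Bézout identity 1·408 − 4·96 = 24. Containment (⊇): the Bézout identity exhibits 24 as an element of (96, 408), giving (24) ⊆ (96, 408). Containment (⊆): since 24 | 96 and 24 | 408 (96 = 24·4, 408 = 24·17), every Z-linear combination of 96 and 408 is divisible by 24, so (96, 408) ⊆ (24). Therefore (96, 408) = (24), d = 24.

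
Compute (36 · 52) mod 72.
0

Both factors are already reduced mod 72. 36 · 52 = 1872. Dividing by 72: 1872 = 26·72 + 0. So (36 · 52) mod 72 = 0.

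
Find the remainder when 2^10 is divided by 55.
Use repeated squaring. Binary(10) = 1010. Walk through the bits of the exponent 10 left-to-right: at each bit after the leading one, square the running value, then multiply by 2 if the bit is 1 (always reducing mod 55):
  bit 1 = 1 (leading): start with 2.
  bit 2 = 0: square 2^2 = 4 (mod 55).
  bit 3 = 1: square 4^2 = 16; bit is 1, so multiply 16·2 = 32 (mod 55).
  bit 4 = 0: square 32^2 = 1024 ≡ 34 (mod 55).
Final value: 2^10 ≡ 34 (mod 55).

Final answer: 34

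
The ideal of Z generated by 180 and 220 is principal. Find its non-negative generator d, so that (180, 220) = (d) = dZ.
(180, 220) = (20); d = 20

In the PID Z, (a, b) is generated by gcd(a, b). Compute gcd(220, 180) with the extended Euclidean algorithm, tracking rows (r, s, t) with s·220 + t·180 = r:
  row A: (220, 1, 0)   [1·220 + 0·180 = 220]
  row B: (180, 0, 1)   [0·220 + 1·180 = 180]
  220 = 1·180 + 40   → row C = row A − 1·row B = (40, 1, −1)   [check: 1·220 − 1·180 = 40]
  180 = 4·40 + 20   → row D = row B − 4·row C = (20, −4, 5)   [check: −4·220 + 5·180 = 20]
  40 = 2·20 + 0   → remainder 0, stop. gcd = 20 (last nonzero row D).
So gcd(180, 220) = 20, with Bézout identity −4·220 + 5·180 = 20. Containment (⊇): the Bézout identity exhibits 20 as an element of (180, 220), giving (20) ⊆ (180, 220). Containment (⊆): since 20 | 180 and 20 | 220 (180 = 20·9, 220 = 20·11), every Z-linear combination of 180 and 220 is divisible by 20, so (180, 220) ⊆ (20). Therefore (180, 220) = (20), d = 20.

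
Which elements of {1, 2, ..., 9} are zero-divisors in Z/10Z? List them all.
An element a ∈ Z/10Z (with a ≠ 0) is a zero-divisor iff gcd(a, 10) > 1 (because a is a unit precisely when gcd(a, n) = 1, and in Z/nZ every nonzero, non-unit element is a zero-divisor). Scan a = 1, ..., 9 and keep those with gcd(a, 10) > 1:
  gcd(2, 10) = 2, gcd(4, 10) = 2, gcd(5, 10) = 5, gcd(6, 10) = 2, gcd(8, 10) = 2.
All other a ∈ {1, ..., 9} have gcd(a, 10) = 1 and are units. So the nonzero zero-divisors are exactly the 5 values of a appearing in this scan.

Final answer: nonzero zero-divisors of Z/10Z = {2, 4, 5, 6, 8}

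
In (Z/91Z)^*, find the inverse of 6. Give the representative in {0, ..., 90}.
Apply the extended Euclidean algorithm to (91, 6), tracking rows (r, s, t) with s·91 + t·6 = r. Each division r_prev = q·r_cur + r_new produces the new row as (previous row) − q·(current row):
  row A: (91, 1, 0)   [1·91 + 0·6 = 91]
  row B: (6, 0, 1)   [0·91 + 1·6 = 6]
  91 = 15·6 + 1   → row C = row A − 15·row B = (1, 1, −15)   [check: 1·91 − 15·6 = 1]
  6 = 6·1 + 0   → remainder 0, stop. gcd = 1 (last nonzero row C).
The gcd is 1, so 6 is invertible mod 91. The last nonzero row gives 1·91 − 15·6 = 1, so t = −15. So 6^(−1) ≡ −15 ≡ 76 (mod 91). Verify: 6 · 76 = 456 ≡ 1 (mod 91). ✓

Final answer: 6^(−1) ≡ 76 (mod 91)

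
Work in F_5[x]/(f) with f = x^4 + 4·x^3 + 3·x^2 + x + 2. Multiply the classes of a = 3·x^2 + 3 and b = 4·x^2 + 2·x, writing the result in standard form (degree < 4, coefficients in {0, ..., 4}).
a · b ≡ 3·x^3 + x^2 + 4·x + 1 (mod f(x))

Multiply as integer polynomials: a · b = 12·x^4 + 6·x^3 + 12·x^2 + 6·x. Reducing coefficients mod 5: a · b ≡ 2·x^4 + x^3 + 2·x^2 + x. Now divide by f(x) = x^4 + 4·x^3 + 3·x^2 + x + 2 in F_5[x], eliminating the leading term at each step:
  leading term 2·x^4: subtract (2)·f(x) = 2·x^4 + 3·x^3 + x^2 + 2·x + 4, leaving 3·x^3 + x^2 + 4·x + 1 (coefficients mod 5)
The degree is now < 4, so this is the remainder. Hence a · b ≡ 3·x^3 + x^2 + 4·x + 1 in F_5[x]/(f).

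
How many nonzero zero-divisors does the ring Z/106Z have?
Z/106Z has 53 nonzero zero-divisors

In Z/106Z each nonzero element is either a unit (gcd with 106 is 1) or a zero-divisor (gcd > 1). The number of units is φ(106): factorise 106 = 2 · 53, so φ(106) = (2 − 1) · (53 − 1) = 1 · 52 = 52. The nonzero elements number 106 − 1 = 105. Hence the nonzero zero-divisors number 105 − 52 = 53.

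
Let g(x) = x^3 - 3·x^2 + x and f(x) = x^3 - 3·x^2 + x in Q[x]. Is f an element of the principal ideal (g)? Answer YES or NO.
YES

In Q[x] the ideal (g) consists of all multiples of g, so f ∈ (g) iff g | f, i.e. iff the remainder of f on division by g is 0. Divide f by g (g is monic, so eliminate the leading term of the running remainder at each step):
  leading term x^3: subtract (1)·g(x) = x^3 - 3·x^2 + x, leaving 0
The remainder is 0, so f(x) = g(x) · h(x) with h(x) = 1. Hence g | f, i.e. f ∈ (g).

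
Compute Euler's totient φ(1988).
φ is multiplicative, with φ(p^e) = p^e − p^(e−1). Factorise 1988 = 2^2 · 7 · 71. Then
  φ(1988) = (2^2 − 2^1) · (7 − 1) · (71 − 1) = 2 · 6 · 70 = 840.

Final answer: φ(1988) = 840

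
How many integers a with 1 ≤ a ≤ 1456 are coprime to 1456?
576

The number of a ∈ {1, ..., 1456} with gcd(a, 1456) = 1 is by definition Euler's totient φ(1456). φ is multiplicative, with φ(p^e) = p^e − p^(e−1). Factorise 1456 = 2^4 · 7 · 13. Then
  φ(1456) = (2^4 − 2^3) · (7 − 1) · (13 − 1) = 8 · 6 · 12 = 576.
So there are 576 such integers.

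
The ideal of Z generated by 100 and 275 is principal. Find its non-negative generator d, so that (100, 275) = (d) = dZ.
In the PID Z, (a, b) is generated by gcd(a, b). Compute gcd(275, 100) with the extended Euclidean algorithm, tracking rows (r, s, t) with s·275 + t·100 = r:
  row A: (275, 1, 0)   [1·275 + 0·100 = 275]
  row B: (100, 0, 1)   [0·275 + 1·100 = 100]
  275 = 2·100 + 75   → row C = row A − 2·row B = (75, 1, −2)   [check: 1·275 − 2·100 = 75]
  100 = 1·75 + 25   → row D = row B − 1·row C = (25, −1, 3)   [check: −1·275 + 3·100 = 25]
  75 = 3·25 + 0   → remainder 0, stop. gcd = 25 (last nonzero row D).
So gcd(100, 275) = 25, with Bézout identity −1·275 + 3·100 = 25. Containment (⊇): the Bézout identity exhibits 25 as an element of (100, 275), giving (25) ⊆ (100, 275). Containment (⊆): since 25 | 100 and 25 | 275 (100 = 25·4, 275 = 25·11), every Z-linear combination of 100 and 275 is divisible by 25, so (100, 275) ⊆ (25). Therefore (100, 275) = (25), d = 25.

Final answer: (100, 275) = (25); d = 25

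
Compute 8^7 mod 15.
Use repeated squaring. Binary(7) = 111. Walk through the bits of the exponent 7 left-to-right: at each bit after the leading one, square the running value, then multiply by 8 if the bit is 1 (always reducing mod 15):
  bit 1 = 1 (leading): start with 8.
  bit 2 = 1: square 8^2 = 64 ≡ 4; bit is 1, so multiply 4·8 = 32 ≡ 2 (mod 15).
  bit 3 = 1: square 2^2 = 4; bit is 1, so multiply 4·8 = 32 ≡ 2 (mod 15).
Final value: 8^7 ≡ 2 (mod 15).

Final answer: 2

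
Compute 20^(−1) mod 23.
Apply the extended Euclidean algorithm to (23, 20), tracking rows (r, s, t) with s·23 + t·20 = r. Each division r_prev = q·r_cur + r_new produces the new row as (previous row) − q·(current row):
  row A: (23, 1, 0)   [1·23 + 0·20 = 23]
  row B: (20, 0, 1)   [0·23 + 1·20 = 20]
  23 = 1·20 + 3   → row C = row A − 1·row B = (3, 1, −1)   [check: 1·23 − 1·20 = 3]
  20 = 6·3 + 2   → row D = row B − 6·row C = (2, −6, 7)   [check: −6·23 + 7·20 = 2]
  3 = 1·2 + 1   → row E = row C − 1·row D = (1, 7, −8)   [check: 7·23 − 8·20 = 1]
  2 = 2·1 + 0   → remainder 0, stop. gcd = 1 (last nonzero row E).
The gcd is 1, so 20 is invertible mod 23. The last nonzero row gives 7·23 − 8·20 = 1, so t = −8. So 20^(−1) ≡ −8 ≡ 15 (mod 23). Verify: 20 · 15 = 300 ≡ 1 (mod 23). ✓

Final answer: 20^(−1) ≡ 15 (mod 23)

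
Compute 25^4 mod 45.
Use repeated squaring. Binary(4) = 100. Walk through the bits of the exponent 4 left-to-right: at each bit after the leading one, square the running value, then multiply by 25 if the bit is 1 (always reducing mod 45):
  bit 1 = 1 (leading): start with 25.
  bit 2 = 0: square 25^2 = 625 ≡ 40 (mod 45).
  bit 3 = 0: square 40^2 = 1600 ≡ 25 (mod 45).
Final value: 25^4 ≡ 25 (mod 45).

Final answer: 25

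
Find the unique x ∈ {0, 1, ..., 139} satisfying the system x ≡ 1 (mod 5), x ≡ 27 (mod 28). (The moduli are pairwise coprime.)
x ≡ 111 (mod 140); the representative in [0, 140) is 111

The moduli 5, 28 are pairwise coprime, so by the CRT there is a unique solution mod 5·28 = 140.
Solve by successive substitution. Start with x ≡ 1 (mod 5).
  Combine with x ≡ 27 (mod 28): write x = 1 + 5·t and require 1 + 5·t ≡ 27 (mod 28), i.e. 5·t ≡ 27 − 1 ≡ 26 (mod 28). Since 5^(−1) ≡ 17 (mod 28), t ≡ 17·26 ≡ 22 (mod 28). So x ≡ 1 + 5·22 = 111 (mod 140).
Unique solution in [0, 140): x = 111.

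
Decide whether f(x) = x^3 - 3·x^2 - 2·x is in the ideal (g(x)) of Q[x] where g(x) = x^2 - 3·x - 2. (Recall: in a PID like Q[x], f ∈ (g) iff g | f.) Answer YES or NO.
YES

In Q[x] the ideal (g) consists of all multiples of g, so f ∈ (g) iff g | f, i.e. iff the remainder of f on division by g is 0. Divide f by g (g is monic, so eliminate the leading term of the running remainder at each step):
  leading term x^3: subtract (x)·g(x) = x^3 - 3·x^2 - 2·x, leaving 0
The remainder is 0, so f(x) = g(x) · h(x) with h(x) = x. Hence g | f, i.e. f ∈ (g).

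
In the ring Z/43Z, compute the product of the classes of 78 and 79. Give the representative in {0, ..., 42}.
Reduce the factors first: 78 ≡ 35, 79 ≡ 36 (mod 43), so 78 · 79 ≡ 35 · 36 (mod 43). 35 · 36 = 1260. Dividing by 43: 1260 = 29·43 + 13. So (78 · 79) mod 43 = 13.

Final answer: 13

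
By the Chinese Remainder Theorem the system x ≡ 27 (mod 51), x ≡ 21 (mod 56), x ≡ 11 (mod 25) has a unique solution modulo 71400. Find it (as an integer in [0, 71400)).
x ≡ 68061 (mod 71400); the representative in [0, 71400) is 68061

The moduli 51, 56, 25 are pairwise coprime, so by the CRT there is a unique solution mod 51·56·25 = 71400.
Solve by successive substitution. Start with x ≡ 27 (mod 51).
  Combine with x ≡ 21 (mod 56): write x = 27 + 51·t and require 27 + 51·t ≡ 21 (mod 56), i.e. 51·t ≡ 21 − 27 ≡ 50 (mod 56). Since 51^(−1) ≡ 11 (mod 56), t ≡ 11·50 ≡ 46 (mod 56). So x ≡ 27 + 51·46 = 2373 (mod 2856).
  Combine with x ≡ 11 (mod 25): write x = 2373 + 2856·t and require 2373 + 2856·t ≡ 11 (mod 25), i.e. 2856·t ≡ 11 − 2373 ≡ 13 (mod 25). Since 2856^(−1) ≡ 21 (mod 25) (2856 ≡ 6 (mod 25)), t ≡ 21·13 ≡ 23 (mod 25). So x ≡ 2373 + 2856·23 = 68061 (mod 71400).
Unique solution in [0, 71400): x = 68061.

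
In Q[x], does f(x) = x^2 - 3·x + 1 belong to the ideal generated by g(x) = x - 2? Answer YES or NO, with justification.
In Q[x] the ideal (g) consists of all multiples of g, so f ∈ (g) iff g | f, i.e. iff the remainder of f on division by g is 0. Divide f by g (g is monic, so eliminate the leading term of the running remainder at each step):
  leading term x^2: subtract (x)·g(x) = x^2 - 2·x, leaving 1 - x
  leading term -x: subtract (-1)·g(x) = 2 - x, leaving -1
The remainder r(x) = -1 ≠ 0 (and deg r < deg g), so g ∤ f, i.e. f ∉ (g).

Final answer: NO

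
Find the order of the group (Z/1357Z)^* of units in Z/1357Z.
|(Z/1357Z)^*| = 1276

(Z/1357Z)^* consists of the classes a with gcd(a, 1357) = 1, so its order is φ(1357). φ is multiplicative, with φ(p^e) = p^e − p^(e−1). Factorise 1357 = 23 · 59. Then
  φ(1357) = (23 − 1) · (59 − 1) = 22 · 58 = 1276.
Thus |(Z/1357Z)^*| = 1276.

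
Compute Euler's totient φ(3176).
φ is multiplicative, with φ(p^e) = p^e − p^(e−1). Factorise 3176 = 2^3 · 397. Then
  φ(3176) = (2^3 − 2^2) · (397 − 1) = 4 · 396 = 1584.

Final answer: φ(3176) = 1584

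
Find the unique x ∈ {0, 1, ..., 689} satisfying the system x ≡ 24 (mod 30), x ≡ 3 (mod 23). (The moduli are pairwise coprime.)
The moduli 30, 23 are pairwise coprime, so by the CRT there is a unique solution mod 30·23 = 690.
Solve by successive substitution. Start with x ≡ 24 (mod 30).
  Combine with x ≡ 3 (mod 23): write x = 24 + 30·t and require 24 + 30·t ≡ 3 (mod 23), i.e. 30·t ≡ 3 − 24 ≡ 2 (mod 23). Since 30^(−1) ≡ 10 (mod 23) (30 ≡ 7 (mod 23)), t ≡ 10·2 ≡ 20 (mod 23). So x ≡ 24 + 30·20 = 624 (mod 690).
Unique solution in [0, 690): x = 624.

Final answer: x ≡ 624 (mod 690); the representative in [0, 690) is 624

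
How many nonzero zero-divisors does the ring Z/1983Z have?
Z/1983Z has 662 nonzero zero-divisors

In Z/1983Z each nonzero element is either a unit (gcd with 1983 is 1) or a zero-divisor (gcd > 1). The number of units is φ(1983): factorise 1983 = 3 · 661, so φ(1983) = (3 − 1) · (661 − 1) = 2 · 660 = 1320. The nonzero elements number 1983 − 1 = 1982. Hence the nonzero zero-divisors number 1982 − 1320 = 662.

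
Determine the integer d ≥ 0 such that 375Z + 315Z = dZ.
(375, 315) = (15); d = 15

In the PID Z, (a, b) is generated by gcd(a, b). Compute gcd(375, 315) with the extended Euclidean algorithm, tracking rows (r, s, t) with s·375 + t·315 = r:
  row A: (375, 1, 0)   [1·375 + 0·315 = 375]
  row B: (315, 0, 1)   [0·375 + 1·315 = 315]
  375 = 1·315 + 60   → row C = row A − 1·row B = (60, 1, −1)   [check: 1·375 − 1·315 = 60]
  315 = 5·60 + 15   → row D = row B − 5·row C = (15, −5, 6)   [check: −5·375 + 6·315 = 15]
  60 = 4·15 + 0   → remainder 0, stop. gcd = 15 (last nonzero row D).
So gcd(375, 315) = 15, with Bézout identity −5·375 + 6·315 = 15. Containment (⊇): the Bézout identity exhibits 15 as an element of (375, 315), giving (15) ⊆ (375, 315). Containment (⊆): since 15 | 375 and 15 | 315 (375 = 15·25, 315 = 15·21), every Z-linear combination of 375 and 315 is divisible by 15, so (375, 315) ⊆ (15). Therefore (375, 315) = (15), d = 15.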